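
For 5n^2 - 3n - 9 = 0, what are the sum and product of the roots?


For an^2+bn+c=0: sum = -b/a, product = c/a.
a=5, b=-3, c=-9
Sum = -(-3)/5 = 3/5
Product = (-9)/5 = -9/5


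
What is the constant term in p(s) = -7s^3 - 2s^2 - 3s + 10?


Read off the constant term: 10


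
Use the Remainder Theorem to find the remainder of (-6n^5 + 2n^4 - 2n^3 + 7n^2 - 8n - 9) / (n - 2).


By the Remainder Theorem, the remainder equals p(2):
  -6*(2)^5 = -192
  2*(2)^4 = 32
  -2*(2)^3 = -16
  7*(2)^2 = 28
  -8*(2)^1 = -16
  constant: -9
Sum: -192 + 32 - 16 + 28 - 16 - 9 = -173


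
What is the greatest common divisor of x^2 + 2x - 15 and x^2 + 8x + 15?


Factor each:
  x^2 + 2x - 15 = (x + 5)(x - 3)
  x^2 + 8x + 15 = (x + 5)(x + 3)
Common monic factor: x + 5


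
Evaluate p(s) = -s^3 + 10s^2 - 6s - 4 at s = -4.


Using direct substitution:
  -1 * (-4)^3 = 64
  10 * (-4)^2 = 160
  -6 * (-4)^1 = 24
  constant: -4
Sum = 64 + 160 + 24 - 4 = 244


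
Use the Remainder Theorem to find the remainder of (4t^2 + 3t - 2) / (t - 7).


By the Remainder Theorem, the remainder equals p(7):
  4*(7)^2 = 196
  3*(7)^1 = 21
  constant: -2
Sum: 196 + 21 - 2 = 215


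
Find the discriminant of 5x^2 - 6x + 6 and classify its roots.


D = b^2 - 4ac = (-6)^2 - 4(5)(6) = 36 - 120 = -84
Since D < 0: two complex conjugate roots (no real roots)


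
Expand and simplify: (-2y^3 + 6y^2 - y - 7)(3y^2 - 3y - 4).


Distribute each term of the first polynomial:
  (-2y^3)(3y^2 - 3y - 4) = -6y^5 + 6y^4 + 8y^3
  (6y^2)(3y^2 - 3y - 4) = 18y^4 - 18y^3 - 24y^2
  (-y)(3y^2 - 3y - 4) = -3y^3 + 3y^2 + 4y
  (-7)(3y^2 - 3y - 4) = -21y^2 + 21y + 28
Sum: -6y^5 + 24y^4 - 13y^3 - 42y^2 + 25y + 28


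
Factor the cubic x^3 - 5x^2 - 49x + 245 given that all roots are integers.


Try integer roots (divisors of 245). x=5: p(5)=0.
Divide out (x - 5): quotient is x^2 - 49.
Factor the quadratic: (x - 7)(x + 7)
Result: (x - 5)(x - 7)(x + 7)


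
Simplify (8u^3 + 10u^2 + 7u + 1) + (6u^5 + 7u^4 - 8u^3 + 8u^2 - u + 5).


Align terms by degree and add:
  8u^3 + 10u^2 + 7u + 1
+ 6u^5 + 7u^4 - 8u^3 + 8u^2 - u + 5
= 6u^5 + 7u^4 + 18u^2 + 6u + 6


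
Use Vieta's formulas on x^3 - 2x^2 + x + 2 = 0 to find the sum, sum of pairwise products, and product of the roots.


Monic cubic x^3+bx^2+cx+d=0: sum=-b, pairwise sum=c, product=-d.
b=-2, c=1, d=2
r1+r2+r3 = 2
r1r2+r1r3+r2r3 = 1
r1r2r3 = -2


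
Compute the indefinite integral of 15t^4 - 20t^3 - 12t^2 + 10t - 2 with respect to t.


Reverse power rule on each term:
  ∫ 15t^4 dt = 3t^5
  ∫ -20t^3 dt = -5t^4
  ∫ -12t^2 dt = -4t^3
  ∫ 10t dt = 5t^2
  ∫ -2 dt = -2t
F(t) = 3t^5 - 5t^4 - 4t^3 + 5t^2 - 2t + C


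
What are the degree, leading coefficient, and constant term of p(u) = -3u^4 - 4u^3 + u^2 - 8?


Highest power of u is 4, with coefficient -3. Constant term is -8.
Degree = 4, leading coefficient = -3, constant term = -8


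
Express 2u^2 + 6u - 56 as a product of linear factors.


Roots satisfy r1 + r2 = -b/a = -3 and r1*r2 = c/a = -28.
So r1 = -7, r2 = 4.
2u^2 + 6u - 56 = 2(u - r1)(u - r2) = 2(u + 7)(u - 4)


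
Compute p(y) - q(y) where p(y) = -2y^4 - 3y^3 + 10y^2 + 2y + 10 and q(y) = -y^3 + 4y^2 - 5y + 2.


Distribute the minus sign:
  (-2y^4 - 3y^3 + 10y^2 + 2y + 10)
- (-y^3 + 4y^2 - 5y + 2)
Negate second polynomial: y^3 - 4y^2 + 5y - 2
Add: -2y^4 - 2y^3 + 6y^2 + 7y + 8


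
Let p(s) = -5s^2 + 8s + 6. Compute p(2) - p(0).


p(2) = 2
p(0) = 6
p(2) - p(0) = 2 - 6 = -4


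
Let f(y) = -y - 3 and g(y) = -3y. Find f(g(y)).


Substitute g(y) into f:
f(g(y)) = -1*(-3y) + (-3)
Expand and combine: 3y - 3


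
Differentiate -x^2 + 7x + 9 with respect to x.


Apply the power rule term by term:
  d/dx(-x^2) = -2x
  d/dx(7x) = 7
  d/dx(9) = 0
p'(x) = -2x + 7


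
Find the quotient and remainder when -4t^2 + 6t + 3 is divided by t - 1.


(-4t^2 + 6t + 3) / (t - 1)
Step 1: -4t * (t - 1) = -4t^2 + 4t; subtract.
Step 2: 2 * (t - 1) = 2t - 2; subtract.
Quotient: -4t + 2, Remainder: 5


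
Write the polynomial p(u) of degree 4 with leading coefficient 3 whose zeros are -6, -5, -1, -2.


p(u) = 3(u + 6)(u + 5)(u + 1)(u + 2)
Expand: 3u^4 + 42u^3 + 195u^2 + 336u + 180


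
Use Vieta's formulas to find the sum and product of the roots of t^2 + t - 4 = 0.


For at^2+bt+c=0: sum = -b/a, product = c/a.
a=1, b=1, c=-4
Sum = -(1)/1 = -1
Product = (-4)/1 = -4


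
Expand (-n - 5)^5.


Expand (-n - 5)^5 by repeated multiplication:
  (-n - 5)^2 = n^2 + 10n + 25
  (-n - 5)^3 = -n^3 - 15n^2 - 75n - 125
  (-n - 5)^4 = n^4 + 20n^3 + 150n^2 + 500n + 625
= -n^5 - 25n^4 - 250n^3 - 1250n^2 - 3125n - 3125


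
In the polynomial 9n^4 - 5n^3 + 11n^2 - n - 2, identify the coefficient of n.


Read off the coefficient of n: -1


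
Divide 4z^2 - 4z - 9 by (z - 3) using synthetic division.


Synthetic division with c = 3. Coefficients: 4, -4, -9
Bring down 4.
  4 * 3 = 12; 12 - 4 = 8
  8 * 3 = 24; 24 - 9 = 15
Quotient: 4z + 8, Remainder: 15


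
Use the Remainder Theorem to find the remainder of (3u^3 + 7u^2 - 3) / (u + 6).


By the Remainder Theorem, the remainder equals p(-6):
  3*(-6)^3 = -648
  7*(-6)^2 = 252
  0*(-6)^1 = 0
  constant: -3
Sum: -648 + 252 + 0 - 3 = -399


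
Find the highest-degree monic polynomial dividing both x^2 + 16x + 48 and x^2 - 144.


Factor each:
  x^2 + 16x + 48 = (x + 12)(x + 4)
  x^2 - 144 = (x + 12)(x - 12)
Common monic factor: x + 12


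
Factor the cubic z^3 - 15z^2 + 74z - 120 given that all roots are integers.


Try integer roots (divisors of -120). z=5: p(5)=0.
Divide out (z - 5): quotient is z^2 - 10z + 24.
Factor the quadratic: (z - 6)(z - 4)
Result: (z - 5)(z - 6)(z - 4)


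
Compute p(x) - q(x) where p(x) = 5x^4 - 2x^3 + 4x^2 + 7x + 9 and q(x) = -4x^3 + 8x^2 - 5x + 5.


Distribute the minus sign:
  (5x^4 - 2x^3 + 4x^2 + 7x + 9)
- (-4x^3 + 8x^2 - 5x + 5)
Negate second polynomial: 4x^3 - 8x^2 + 5x - 5
Add: 5x^4 + 2x^3 - 4x^2 + 12x + 4


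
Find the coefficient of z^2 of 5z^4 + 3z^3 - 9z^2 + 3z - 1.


Read off the coefficient of z^2: -9


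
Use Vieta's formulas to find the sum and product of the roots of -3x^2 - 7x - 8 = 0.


For ax^2+bx+c=0: sum = -b/a, product = c/a.
a=-3, b=-7, c=-8
Sum = -(-7)/-3 = -7/3
Product = (-8)/-3 = 8/3


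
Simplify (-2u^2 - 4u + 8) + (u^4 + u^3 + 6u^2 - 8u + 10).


Align terms by degree and add:
  -2u^2 - 4u + 8
+ u^4 + u^3 + 6u^2 - 8u + 10
= u^4 + u^3 + 4u^2 - 12u + 18


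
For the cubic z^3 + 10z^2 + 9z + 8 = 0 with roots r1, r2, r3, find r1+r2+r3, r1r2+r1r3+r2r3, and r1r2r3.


Monic cubic z^3+bz^2+cz+d=0: sum=-b, pairwise sum=c, product=-d.
b=10, c=9, d=8
r1+r2+r3 = -10
r1r2+r1r3+r2r3 = 9
r1r2r3 = -8


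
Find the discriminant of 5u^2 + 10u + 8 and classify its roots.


D = b^2 - 4ac = (10)^2 - 4(5)(8) = 100 - 160 = -60
Since D < 0: two complex conjugate roots (no real roots)


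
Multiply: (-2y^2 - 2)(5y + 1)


Distribute each term of the first polynomial:
  (-2y^2)(5y + 1) = -10y^3 - 2y^2
  (-2)(5y + 1) = -10y - 2
Sum: -10y^3 - 2y^2 - 10y - 2


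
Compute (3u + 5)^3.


Expand (3u + 5)^3 by repeated multiplication:
  (3u + 5)^2 = 9u^2 + 30u + 25
= 27u^3 + 135u^2 + 225u + 125


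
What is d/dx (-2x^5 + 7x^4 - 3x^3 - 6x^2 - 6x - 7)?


Apply the power rule term by term:
  d/dx(-2x^5) = -10x^4
  d/dx(7x^4) = 28x^3
  d/dx(-3x^3) = -9x^2
  d/dx(-6x^2) = -12x
  d/dx(-6x) = -6
  d/dx(-7) = 0
p'(x) = -10x^4 + 28x^3 - 9x^2 - 12x - 6


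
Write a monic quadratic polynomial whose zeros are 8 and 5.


p(x) = (x - 8)(x - 5)
Expand: x^2 - 13x + 40


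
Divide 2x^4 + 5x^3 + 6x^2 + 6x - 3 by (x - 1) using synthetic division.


Synthetic division with c = 1. Coefficients: 2, 5, 6, 6, -3
Bring down 2.
  2 * 1 = 2; 2 + 5 = 7
  7 * 1 = 7; 7 + 6 = 13
  13 * 1 = 13; 13 + 6 = 19
  19 * 1 = 19; 19 - 3 = 16
Quotient: 2x^3 + 7x^2 + 13x + 19, Remainder: 16


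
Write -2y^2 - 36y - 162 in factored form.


Roots satisfy r1 + r2 = -b/a = -18 and r1*r2 = c/a = 81.
So r1 = -9, r2 = -9.
-2y^2 - 36y - 162 = -2(y - r1)(y - r2) = -2(y + 9)(y + 9)


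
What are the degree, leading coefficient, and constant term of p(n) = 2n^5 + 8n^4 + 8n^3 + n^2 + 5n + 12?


Highest power of n is 5, with coefficient 2. Constant term is 12.
Degree = 5, leading coefficient = 2, constant term = 12


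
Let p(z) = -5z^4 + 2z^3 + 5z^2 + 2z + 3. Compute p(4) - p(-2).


p(4) = -1061
p(-2) = -77
p(4) - p(-2) = -1061 + 77 = -984


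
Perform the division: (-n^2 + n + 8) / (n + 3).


(-n^2 + n + 8) / (n + 3)
Step 1: -n * (n + 3) = -n^2 - 3n; subtract.
Step 2: 4 * (n + 3) = 4n + 12; subtract.
Quotient: -n + 4, Remainder: -4


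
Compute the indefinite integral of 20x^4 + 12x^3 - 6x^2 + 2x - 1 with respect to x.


Reverse power rule on each term:
  ∫ 20x^4 dx = 4x^5
  ∫ 12x^3 dx = 3x^4
  ∫ -6x^2 dx = -2x^3
  ∫ 2x dx = x^2
  ∫ -1 dx = -x
F(x) = 4x^5 + 3x^4 - 2x^3 + x^2 - x + C


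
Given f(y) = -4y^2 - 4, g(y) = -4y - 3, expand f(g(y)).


Substitute g(y) into f:
f(g(y)) = -4*(-4y - 3)^2 + (-4)
(-4y - 3)^2 = 16y^2 + 24y + 9
Expand and combine: -64y^2 - 96y - 40


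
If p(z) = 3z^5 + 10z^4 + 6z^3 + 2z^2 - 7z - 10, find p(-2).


Using direct substitution:
  3 * (-2)^5 = -96
  10 * (-2)^4 = 160
  6 * (-2)^3 = -48
  2 * (-2)^2 = 8
  -7 * (-2)^1 = 14
  constant: -10
Sum = -96 + 160 - 48 + 8 + 14 - 10 = 28


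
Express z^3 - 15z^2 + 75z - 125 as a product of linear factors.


Try integer roots (divisors of -125). z=5: p(5)=0.
Divide out (z - 5): quotient is z^2 - 10z + 25.
Factor the quadratic: (z - 5)(z - 5)
Result: (z - 5)(z - 5)(z - 5)


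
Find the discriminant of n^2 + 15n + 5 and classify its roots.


D = b^2 - 4ac = (15)^2 - 4(1)(5) = 225 - 20 = 205
Since D > 0: two distinct irrational roots


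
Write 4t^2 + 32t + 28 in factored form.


Roots satisfy r1 + r2 = -b/a = -8 and r1*r2 = c/a = 7.
So r1 = -1, r2 = -7.
4t^2 + 32t + 28 = 4(t - r1)(t - r2) = 4(t + 1)(t + 7)


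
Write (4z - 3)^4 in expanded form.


Expand (4z - 3)^4 by repeated multiplication:
  (4z - 3)^2 = 16z^2 - 24z + 9
  (4z - 3)^3 = 64z^3 - 144z^2 + 108z - 27
= 256z^4 - 768z^3 + 864z^2 - 432z + 81


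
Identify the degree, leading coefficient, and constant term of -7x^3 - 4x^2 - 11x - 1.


Highest power of x is 3, with coefficient -7. Constant term is -1.
Degree = 3, leading coefficient = -7, constant term = -1


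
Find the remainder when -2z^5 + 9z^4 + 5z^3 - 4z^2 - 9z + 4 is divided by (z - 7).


By the Remainder Theorem, the remainder equals p(7):
  -2*(7)^5 = -33614
  9*(7)^4 = 21609
  5*(7)^3 = 1715
  -4*(7)^2 = -196
  -9*(7)^1 = -63
  constant: 4
Sum: -33614 + 21609 + 1715 - 196 - 63 + 4 = -10545


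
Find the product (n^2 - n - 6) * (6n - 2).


Distribute each term of the first polynomial:
  (n^2)(6n - 2) = 6n^3 - 2n^2
  (-n)(6n - 2) = -6n^2 + 2n
  (-6)(6n - 2) = -36n + 12
Sum: 6n^3 - 8n^2 - 34n + 12


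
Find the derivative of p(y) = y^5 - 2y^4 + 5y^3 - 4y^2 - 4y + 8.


Apply the power rule term by term:
  d/dy(y^5) = 5y^4
  d/dy(-2y^4) = -8y^3
  d/dy(5y^3) = 15y^2
  d/dy(-4y^2) = -8y
  d/dy(-4y) = -4
  d/dy(8) = 0
p'(y) = 5y^4 - 8y^3 + 15y^2 - 8y - 4


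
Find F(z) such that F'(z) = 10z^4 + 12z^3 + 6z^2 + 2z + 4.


Reverse power rule on each term:
  ∫ 10z^4 dz = 2z^5
  ∫ 12z^3 dz = 3z^4
  ∫ 6z^2 dz = 2z^3
  ∫ 2z dz = z^2
  ∫ 4 dz = 4z
F(z) = 2z^5 + 3z^4 + 2z^3 + z^2 + 4z + C


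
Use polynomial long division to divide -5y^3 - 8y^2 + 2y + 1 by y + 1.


(-5y^3 - 8y^2 + 2y + 1) / (y + 1)
Step 1: -5y^2 * (y + 1) = -5y^3 - 5y^2; subtract.
Step 2: -3y * (y + 1) = -3y^2 - 3y; subtract.
Step 3: 5 * (y + 1) = 5y + 5; subtract.
Quotient: -5y^2 - 3y + 5, Remainder: -4


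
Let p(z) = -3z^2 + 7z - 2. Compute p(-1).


Using direct substitution:
  -3 * (-1)^2 = -3
  7 * (-1)^1 = -7
  constant: -2
Sum = -3 - 7 - 2 = -12


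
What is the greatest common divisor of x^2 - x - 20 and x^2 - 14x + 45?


Factor each:
  x^2 - x - 20 = (x - 5)(x + 4)
  x^2 - 14x + 45 = (x - 5)(x - 9)
Common monic factor: x - 5


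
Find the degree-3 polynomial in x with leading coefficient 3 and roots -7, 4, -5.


p(x) = 3(x + 7)(x - 4)(x + 5)
Expand: 3x^3 + 24x^2 - 39x - 420


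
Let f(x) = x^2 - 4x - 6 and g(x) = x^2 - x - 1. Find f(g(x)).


Substitute g(x) into f:
f(g(x)) = 1*(x^2 - x - 1)^2 + (-4)*(x^2 - x - 1) + (-6)
(x^2 - x - 1)^2 = x^4 - 2x^3 - x^2 + 2x + 1
Expand and combine: x^4 - 2x^3 - 5x^2 + 6x - 1


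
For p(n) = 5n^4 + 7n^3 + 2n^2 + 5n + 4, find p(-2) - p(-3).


p(-2) = 26
p(-3) = 223
p(-2) - p(-3) = 26 - 223 = -197


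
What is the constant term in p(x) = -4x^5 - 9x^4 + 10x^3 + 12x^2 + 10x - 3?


Read off the constant term: -3


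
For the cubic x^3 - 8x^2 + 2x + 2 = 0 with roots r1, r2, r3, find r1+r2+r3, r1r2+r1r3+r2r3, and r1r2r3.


Monic cubic x^3+bx^2+cx+d=0: sum=-b, pairwise sum=c, product=-d.
b=-8, c=2, d=2
r1+r2+r3 = 8
r1r2+r1r3+r2r3 = 2
r1r2r3 = -2


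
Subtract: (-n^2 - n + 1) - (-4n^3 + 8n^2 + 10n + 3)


Distribute the minus sign:
  (-n^2 - n + 1)
- (-4n^3 + 8n^2 + 10n + 3)
Negate second polynomial: 4n^3 - 8n^2 - 10n - 3
Add: 4n^3 - 9n^2 - 11n - 2


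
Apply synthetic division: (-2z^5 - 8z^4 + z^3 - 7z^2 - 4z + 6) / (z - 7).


Synthetic division with c = 7. Coefficients: -2, -8, 1, -7, -4, 6
Bring down -2.
  -2 * 7 = -14; -14 - 8 = -22
  -22 * 7 = -154; -154 + 1 = -153
  -153 * 7 = -1071; -1071 - 7 = -1078
  -1078 * 7 = -7546; -7546 - 4 = -7550
  -7550 * 7 = -52850; -52850 + 6 = -52844
Quotient: -2z^4 - 22z^3 - 153z^2 - 1078z - 7550, Remainder: -52844


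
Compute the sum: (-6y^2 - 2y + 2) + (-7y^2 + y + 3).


Align terms by degree and add:
  -6y^2 - 2y + 2
  -7y^2 + y + 3
= -13y^2 - y + 5


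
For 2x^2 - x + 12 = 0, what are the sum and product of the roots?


For ax^2+bx+c=0: sum = -b/a, product = c/a.
a=2, b=-1, c=12
Sum = -(-1)/2 = 1/2
Product = (12)/2 = 6


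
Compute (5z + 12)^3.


Expand (5z + 12)^3 by repeated multiplication:
  (5z + 12)^2 = 25z^2 + 120z + 144
= 125z^3 + 900z^2 + 2160z + 1728


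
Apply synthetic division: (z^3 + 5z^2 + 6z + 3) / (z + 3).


Synthetic division with c = -3. Coefficients: 1, 5, 6, 3
Bring down 1.
  1 * -3 = -3; -3 + 5 = 2
  2 * -3 = -6; -6 + 6 = 0
  0 * -3 = 0; 0 + 3 = 3
Quotient: z^2 + 2z, Remainder: 3


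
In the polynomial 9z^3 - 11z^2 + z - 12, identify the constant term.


Read off the constant term: -12


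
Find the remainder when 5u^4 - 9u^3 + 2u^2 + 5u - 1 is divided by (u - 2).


By the Remainder Theorem, the remainder equals p(2):
  5*(2)^4 = 80
  -9*(2)^3 = -72
  2*(2)^2 = 8
  5*(2)^1 = 10
  constant: -1
Sum: 80 - 72 + 8 + 10 - 1 = 25


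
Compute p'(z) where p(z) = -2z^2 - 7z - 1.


Apply the power rule term by term:
  d/dz(-2z^2) = -4z
  d/dz(-7z) = -7
  d/dz(-1) = 0
p'(z) = -4z - 7


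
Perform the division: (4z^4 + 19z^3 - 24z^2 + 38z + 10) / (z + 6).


(4z^4 + 19z^3 - 24z^2 + 38z + 10) / (z + 6)
Step 1: 4z^3 * (z + 6) = 4z^4 + 24z^3; subtract.
Step 2: -5z^2 * (z + 6) = -5z^3 - 30z^2; subtract.
Step 3: 6z * (z + 6) = 6z^2 + 36z; subtract.
Step 4: 2 * (z + 6) = 2z + 12; subtract.
Quotient: 4z^3 - 5z^2 + 6z + 2, Remainder: -2


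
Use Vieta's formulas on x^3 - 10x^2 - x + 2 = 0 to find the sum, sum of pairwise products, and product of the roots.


Monic cubic x^3+bx^2+cx+d=0: sum=-b, pairwise sum=c, product=-d.
b=-10, c=-1, d=2
r1+r2+r3 = 10
r1r2+r1r3+r2r3 = -1
r1r2r3 = -2


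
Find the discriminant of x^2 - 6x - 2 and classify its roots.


D = b^2 - 4ac = (-6)^2 - 4(1)(-2) = 36 + 8 = 44
Since D > 0: two distinct irrational roots


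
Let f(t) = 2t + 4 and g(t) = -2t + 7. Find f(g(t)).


Substitute g(t) into f:
f(g(t)) = 2*(-2t + 7) + 4
Expand and combine: -4t + 18


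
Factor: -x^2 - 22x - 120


Roots satisfy r1 + r2 = -b/a = -22 and r1*r2 = c/a = 120.
So r1 = -10, r2 = -12.
-x^2 - 22x - 120 = -(x - r1)(x - r2) = -(x + 10)(x + 12)


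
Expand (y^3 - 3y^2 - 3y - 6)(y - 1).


Distribute each term of the first polynomial:
  (y^3)(y - 1) = y^4 - y^3
  (-3y^2)(y - 1) = -3y^3 + 3y^2
  (-3y)(y - 1) = -3y^2 + 3y
  (-6)(y - 1) = -6y + 6
Sum: y^4 - 4y^3 - 3y + 6


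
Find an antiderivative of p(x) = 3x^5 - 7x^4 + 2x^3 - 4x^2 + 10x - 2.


Reverse power rule on each term:
  ∫ 3x^5 dx = (1/2)x^6
  ∫ -7x^4 dx = -(7/5)x^5
  ∫ 2x^3 dx = (1/2)x^4
  ∫ -4x^2 dx = -(4/3)x^3
  ∫ 10x dx = 5x^2
  ∫ -2 dx = -2x
F(x) = (1/2)x^6 - (7/5)x^5 + (1/2)x^4 - (4/3)x^3 + 5x^2 - 2x + C


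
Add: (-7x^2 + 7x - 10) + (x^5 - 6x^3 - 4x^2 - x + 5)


Align terms by degree and add:
  -7x^2 + 7x - 10
+ x^5 - 6x^3 - 4x^2 - x + 5
= x^5 - 6x^3 - 11x^2 + 6x - 5


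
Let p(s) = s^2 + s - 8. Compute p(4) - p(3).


p(4) = 12
p(3) = 4
p(4) - p(3) = 12 - 4 = 8


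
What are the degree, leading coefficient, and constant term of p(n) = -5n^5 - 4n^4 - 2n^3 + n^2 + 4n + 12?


Highest power of n is 5, with coefficient -5. Constant term is 12.
Degree = 5, leading coefficient = -5, constant term = 12


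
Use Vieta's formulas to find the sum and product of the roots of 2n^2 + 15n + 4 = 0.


For an^2+bn+c=0: sum = -b/a, product = c/a.
a=2, b=15, c=4
Sum = -(15)/2 = -15/2
Product = (4)/2 = 2


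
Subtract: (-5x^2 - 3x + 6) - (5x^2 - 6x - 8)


Distribute the minus sign:
  (-5x^2 - 3x + 6)
- (5x^2 - 6x - 8)
Negate second polynomial: -5x^2 + 6x + 8
Add: -10x^2 + 3x + 14


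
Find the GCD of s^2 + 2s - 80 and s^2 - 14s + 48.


Factor each:
  s^2 + 2s - 80 = (s - 8)(s + 10)
  s^2 - 14s + 48 = (s - 8)(s - 6)
Common monic factor: s - 8


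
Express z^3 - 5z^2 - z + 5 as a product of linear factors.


Try integer roots (divisors of 5). z=5: p(5)=0.
Divide out (z - 5): quotient is z^2 - 1.
Factor the quadratic: (z + 1)(z - 1)
Result: (z - 5)(z + 1)(z - 1)


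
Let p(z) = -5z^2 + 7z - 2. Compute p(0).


Using direct substitution:
  -5 * (0)^2 = 0
  7 * (0)^1 = 0
  constant: -2
Sum = 0 + 0 - 2 = -2


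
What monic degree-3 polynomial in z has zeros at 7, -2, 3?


p(z) = (z - 7)(z + 2)(z - 3)
Expand: z^3 - 8z^2 + z + 42


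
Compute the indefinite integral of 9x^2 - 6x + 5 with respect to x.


Reverse power rule on each term:
  ∫ 9x^2 dx = 3x^3
  ∫ -6x dx = -3x^2
  ∫ 5 dx = 5x
F(x) = 3x^3 - 3x^2 + 5x + C


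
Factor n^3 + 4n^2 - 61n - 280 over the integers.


Try integer roots (divisors of -280). n=-7: p(-7)=0.
Divide out (n + 7): quotient is n^2 - 3n - 40.
Factor the quadratic: (n + 5)(n - 8)
Result: (n + 7)(n + 5)(n - 8)


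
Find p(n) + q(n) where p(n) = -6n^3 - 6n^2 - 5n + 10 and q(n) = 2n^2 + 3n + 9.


Align terms by degree and add:
  -6n^3 - 6n^2 - 5n + 10
+ 2n^2 + 3n + 9
= -6n^3 - 4n^2 - 2n + 19


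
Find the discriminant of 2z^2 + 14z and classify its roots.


D = b^2 - 4ac = (14)^2 - 4(2)(0) = 196 = 196
Since D > 0: two distinct rational roots


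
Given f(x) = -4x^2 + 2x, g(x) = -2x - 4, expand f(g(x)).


Substitute g(x) into f:
f(g(x)) = -4*(-2x - 4)^2 + 2*(-2x - 4)
(-2x - 4)^2 = 4x^2 + 16x + 16
Expand and combine: -16x^2 - 68x - 72


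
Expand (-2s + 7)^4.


Expand (-2s + 7)^4 by repeated multiplication:
  (-2s + 7)^2 = 4s^2 - 28s + 49
  (-2s + 7)^3 = -8s^3 + 84s^2 - 294s + 343
= 16s^4 - 224s^3 + 1176s^2 - 2744s + 2401


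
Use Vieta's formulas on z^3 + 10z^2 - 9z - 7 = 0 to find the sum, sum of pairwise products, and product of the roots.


Monic cubic z^3+bz^2+cz+d=0: sum=-b, pairwise sum=c, product=-d.
b=10, c=-9, d=-7
r1+r2+r3 = -10
r1r2+r1r3+r2r3 = -9
r1r2r3 = 7


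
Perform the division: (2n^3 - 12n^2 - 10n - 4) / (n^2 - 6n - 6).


(2n^3 - 12n^2 - 10n - 4) / (n^2 - 6n - 6)
Step 1: 2n * (n^2 - 6n - 6) = 2n^3 - 12n^2 - 12n; subtract.
Step 2: 0 * (n^2 - 6n - 6) = 0; subtract.
Quotient: 2n, Remainder: 2n - 4


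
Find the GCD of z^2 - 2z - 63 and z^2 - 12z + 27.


Factor each:
  z^2 - 2z - 63 = (z - 9)(z + 7)
  z^2 - 12z + 27 = (z - 9)(z - 3)
Common monic factor: z - 9


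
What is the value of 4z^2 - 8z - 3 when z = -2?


Using direct substitution:
  4 * (-2)^2 = 16
  -8 * (-2)^1 = 16
  constant: -3
Sum = 16 + 16 - 3 = 29


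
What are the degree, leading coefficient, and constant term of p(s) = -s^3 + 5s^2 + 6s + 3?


Highest power of s is 3, with coefficient -1. Constant term is 3.
Degree = 3, leading coefficient = -1, constant term = 3


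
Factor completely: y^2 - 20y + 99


Roots satisfy r1 + r2 = -b/a = 20 and r1*r2 = c/a = 99.
So r1 = 9, r2 = 11.
y^2 - 20y + 99 = (y - r1)(y - r2) = (y - 9)(y - 11)


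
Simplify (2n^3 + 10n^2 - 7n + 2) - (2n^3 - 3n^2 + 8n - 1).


Distribute the minus sign:
  (2n^3 + 10n^2 - 7n + 2)
- (2n^3 - 3n^2 + 8n - 1)
Negate second polynomial: -2n^3 + 3n^2 - 8n + 1
Add: 13n^2 - 15n + 3


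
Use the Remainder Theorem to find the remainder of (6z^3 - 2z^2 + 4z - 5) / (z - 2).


By the Remainder Theorem, the remainder equals p(2):
  6*(2)^3 = 48
  -2*(2)^2 = -8
  4*(2)^1 = 8
  constant: -5
Sum: 48 - 8 + 8 - 5 = 43


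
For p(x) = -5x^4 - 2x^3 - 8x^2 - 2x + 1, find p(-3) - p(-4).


p(-3) = -416
p(-4) = -1271
p(-3) - p(-4) = -416 + 1271 = 855


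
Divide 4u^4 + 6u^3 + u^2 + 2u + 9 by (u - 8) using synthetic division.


Synthetic division with c = 8. Coefficients: 4, 6, 1, 2, 9
Bring down 4.
  4 * 8 = 32; 32 + 6 = 38
  38 * 8 = 304; 304 + 1 = 305
  305 * 8 = 2440; 2440 + 2 = 2442
  2442 * 8 = 19536; 19536 + 9 = 19545
Quotient: 4u^3 + 38u^2 + 305u + 2442, Remainder: 19545


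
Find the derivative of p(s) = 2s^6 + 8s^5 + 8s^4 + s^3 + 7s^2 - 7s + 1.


Apply the power rule term by term:
  d/ds(2s^6) = 12s^5
  d/ds(8s^5) = 40s^4
  d/ds(8s^4) = 32s^3
  d/ds(s^3) = 3s^2
  d/ds(7s^2) = 14s
  d/ds(-7s) = -7
  d/ds(1) = 0
p'(s) = 12s^5 + 40s^4 + 32s^3 + 3s^2 + 14s - 7


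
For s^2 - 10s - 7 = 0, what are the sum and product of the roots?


For as^2+bs+c=0: sum = -b/a, product = c/a.
a=1, b=-10, c=-7
Sum = -(-10)/1 = 10
Product = (-7)/1 = -7


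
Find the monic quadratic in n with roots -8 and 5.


p(n) = (n + 8)(n - 5)
Expand: n^2 + 3n - 40


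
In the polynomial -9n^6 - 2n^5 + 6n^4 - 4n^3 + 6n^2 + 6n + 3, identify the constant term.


Read off the constant term: 3


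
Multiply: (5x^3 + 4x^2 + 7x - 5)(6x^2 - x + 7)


Distribute each term of the first polynomial:
  (5x^3)(6x^2 - x + 7) = 30x^5 - 5x^4 + 35x^3
  (4x^2)(6x^2 - x + 7) = 24x^4 - 4x^3 + 28x^2
  (7x)(6x^2 - x + 7) = 42x^3 - 7x^2 + 49x
  (-5)(6x^2 - x + 7) = -30x^2 + 5x - 35
Sum: 30x^5 + 19x^4 + 73x^3 - 9x^2 + 54x - 35


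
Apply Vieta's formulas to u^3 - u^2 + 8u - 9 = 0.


Monic cubic u^3+bu^2+cu+d=0: sum=-b, pairwise sum=c, product=-d.
b=-1, c=8, d=-9
r1+r2+r3 = 1
r1r2+r1r3+r2r3 = 8
r1r2r3 = 9


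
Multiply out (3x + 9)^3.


Expand (3x + 9)^3 by repeated multiplication:
  (3x + 9)^2 = 9x^2 + 54x + 81
= 27x^3 + 243x^2 + 729x + 729


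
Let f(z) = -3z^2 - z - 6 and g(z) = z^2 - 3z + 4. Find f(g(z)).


Substitute g(z) into f:
f(g(z)) = -3*(z^2 - 3z + 4)^2 + (-1)*(z^2 - 3z + 4) + (-6)
(z^2 - 3z + 4)^2 = z^4 - 6z^3 + 17z^2 - 24z + 16
Expand and combine: -3z^4 + 18z^3 - 52z^2 + 75z - 58


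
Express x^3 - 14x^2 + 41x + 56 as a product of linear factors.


Try integer roots (divisors of 56). x=8: p(8)=0.
Divide out (x - 8): quotient is x^2 - 6x - 7.
Factor the quadratic: (x - 7)(x + 1)
Result: (x - 8)(x - 7)(x + 1)


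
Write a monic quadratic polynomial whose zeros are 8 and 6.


p(n) = (n - 8)(n - 6)
Expand: n^2 - 14n + 48


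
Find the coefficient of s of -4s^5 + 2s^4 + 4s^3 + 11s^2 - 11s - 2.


Read off the coefficient of s: -11


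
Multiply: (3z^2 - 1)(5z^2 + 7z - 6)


Distribute each term of the first polynomial:
  (3z^2)(5z^2 + 7z - 6) = 15z^4 + 21z^3 - 18z^2
  (-1)(5z^2 + 7z - 6) = -5z^2 - 7z + 6
Sum: 15z^4 + 21z^3 - 23z^2 - 7z + 6


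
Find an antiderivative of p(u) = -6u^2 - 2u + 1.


Reverse power rule on each term:
  ∫ -6u^2 du = -2u^3
  ∫ -2u du = -u^2
  ∫ 1 du = u
F(u) = -2u^3 - u^2 + u + C


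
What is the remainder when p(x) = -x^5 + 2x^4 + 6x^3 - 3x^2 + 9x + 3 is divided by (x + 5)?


By the Remainder Theorem, the remainder equals p(-5):
  -1*(-5)^5 = 3125
  2*(-5)^4 = 1250
  6*(-5)^3 = -750
  -3*(-5)^2 = -75
  9*(-5)^1 = -45
  constant: 3
Sum: 3125 + 1250 - 750 - 75 - 45 + 3 = 3508


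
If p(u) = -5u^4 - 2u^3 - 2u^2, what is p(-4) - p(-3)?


p(-4) = -1184
p(-3) = -369
p(-4) - p(-3) = -1184 + 369 = -815


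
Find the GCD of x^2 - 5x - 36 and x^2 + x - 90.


Factor each:
  x^2 - 5x - 36 = (x - 9)(x + 4)
  x^2 + x - 90 = (x - 9)(x + 10)
Common monic factor: x - 9


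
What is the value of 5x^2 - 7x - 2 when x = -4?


Using direct substitution:
  5 * (-4)^2 = 80
  -7 * (-4)^1 = 28
  constant: -2
Sum = 80 + 28 - 2 = 106


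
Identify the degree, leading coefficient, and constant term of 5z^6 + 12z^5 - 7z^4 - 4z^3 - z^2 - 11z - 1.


Highest power of z is 6, with coefficient 5. Constant term is -1.
Degree = 6, leading coefficient = 5, constant term = -1


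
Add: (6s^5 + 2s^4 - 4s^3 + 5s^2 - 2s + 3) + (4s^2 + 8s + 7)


Align terms by degree and add:
  6s^5 + 2s^4 - 4s^3 + 5s^2 - 2s + 3
+ 4s^2 + 8s + 7
= 6s^5 + 2s^4 - 4s^3 + 9s^2 + 6s + 10


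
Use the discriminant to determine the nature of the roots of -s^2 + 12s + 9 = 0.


D = b^2 - 4ac = (12)^2 - 4(-1)(9) = 144 + 36 = 180
Since D > 0: two distinct irrational roots


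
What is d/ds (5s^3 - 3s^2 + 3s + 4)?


Apply the power rule term by term:
  d/ds(5s^3) = 15s^2
  d/ds(-3s^2) = -6s
  d/ds(3s) = 3
  d/ds(4) = 0
p'(s) = 15s^2 - 6s + 3


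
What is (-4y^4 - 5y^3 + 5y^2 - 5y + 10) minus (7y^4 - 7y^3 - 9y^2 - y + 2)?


Distribute the minus sign:
  (-4y^4 - 5y^3 + 5y^2 - 5y + 10)
- (7y^4 - 7y^3 - 9y^2 - y + 2)
Negate second polynomial: -7y^4 + 7y^3 + 9y^2 + y - 2
Add: -11y^4 + 2y^3 + 14y^2 - 4y + 8


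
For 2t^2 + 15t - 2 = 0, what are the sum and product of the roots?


For at^2+bt+c=0: sum = -b/a, product = c/a.
a=2, b=15, c=-2
Sum = -(15)/2 = -15/2
Product = (-2)/2 = -1


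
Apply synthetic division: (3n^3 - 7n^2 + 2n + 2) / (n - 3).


Synthetic division with c = 3. Coefficients: 3, -7, 2, 2
Bring down 3.
  3 * 3 = 9; 9 - 7 = 2
  2 * 3 = 6; 6 + 2 = 8
  8 * 3 = 24; 24 + 2 = 26
Quotient: 3n^2 + 2n + 8, Remainder: 26


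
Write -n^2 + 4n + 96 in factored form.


Roots satisfy r1 + r2 = -b/a = 4 and r1*r2 = c/a = -96.
So r1 = 12, r2 = -8.
-n^2 + 4n + 96 = -(n - r1)(n - r2) = -(n - 12)(n + 8)


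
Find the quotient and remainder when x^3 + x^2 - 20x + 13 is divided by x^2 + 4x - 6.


(x^3 + x^2 - 20x + 13) / (x^2 + 4x - 6)
Step 1: x * (x^2 + 4x - 6) = x^3 + 4x^2 - 6x; subtract.
Step 2: -3 * (x^2 + 4x - 6) = -3x^2 - 12x + 18; subtract.
Quotient: x - 3, Remainder: -2x - 5


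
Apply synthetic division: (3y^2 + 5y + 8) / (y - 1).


Synthetic division with c = 1. Coefficients: 3, 5, 8
Bring down 3.
  3 * 1 = 3; 3 + 5 = 8
  8 * 1 = 8; 8 + 8 = 16
Quotient: 3y + 8, Remainder: 16


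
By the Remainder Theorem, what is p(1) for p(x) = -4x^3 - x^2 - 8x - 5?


By the Remainder Theorem, the remainder equals p(1):
  -4*(1)^3 = -4
  -1*(1)^2 = -1
  -8*(1)^1 = -8
  constant: -5
Sum: -4 - 1 - 8 - 5 = -18


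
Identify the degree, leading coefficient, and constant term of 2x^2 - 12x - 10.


Highest power of x is 2, with coefficient 2. Constant term is -10.
Degree = 2, leading coefficient = 2, constant term = -10


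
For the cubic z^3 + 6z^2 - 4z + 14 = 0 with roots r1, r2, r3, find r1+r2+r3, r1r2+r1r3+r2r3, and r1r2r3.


Monic cubic z^3+bz^2+cz+d=0: sum=-b, pairwise sum=c, product=-d.
b=6, c=-4, d=14
r1+r2+r3 = -6
r1r2+r1r3+r2r3 = -4
r1r2r3 = -14


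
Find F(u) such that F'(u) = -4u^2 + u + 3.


Reverse power rule on each term:
  ∫ -4u^2 du = -(4/3)u^3
  ∫ u du = (1/2)u^2
  ∫ 3 du = 3u
F(u) = -(4/3)u^3 + (1/2)u^2 + 3u + C


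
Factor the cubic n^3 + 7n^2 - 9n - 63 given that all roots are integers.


Try integer roots (divisors of -63). n=-3: p(-3)=0.
Divide out (n + 3): quotient is n^2 + 4n - 21.
Factor the quadratic: (n - 3)(n + 7)
Result: (n + 3)(n - 3)(n + 7)


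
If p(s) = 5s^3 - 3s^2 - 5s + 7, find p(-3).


Using direct substitution:
  5 * (-3)^3 = -135
  -3 * (-3)^2 = -27
  -5 * (-3)^1 = 15
  constant: 7
Sum = -135 - 27 + 15 + 7 = -140


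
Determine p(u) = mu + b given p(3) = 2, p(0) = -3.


p(u) = mu + b. Using p(3)=2, p(0)=-3:
m = (2 + 3)/(3) = 5/3 = 5/3
b = 2 - m*(3) = 2 - 5 = -3
p(u) = (5/3)u - 3


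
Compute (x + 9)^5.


Expand (x + 9)^5 by repeated multiplication:
  (x + 9)^2 = x^2 + 18x + 81
  (x + 9)^3 = x^3 + 27x^2 + 243x + 729
  (x + 9)^4 = x^4 + 36x^3 + 486x^2 + 2916x + 6561
= x^5 + 45x^4 + 810x^3 + 7290x^2 + 32805x + 59049


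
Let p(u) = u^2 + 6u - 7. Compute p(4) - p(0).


p(4) = 33
p(0) = -7
p(4) - p(0) = 33 + 7 = 40


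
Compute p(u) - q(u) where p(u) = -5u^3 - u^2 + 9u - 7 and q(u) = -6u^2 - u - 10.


Distribute the minus sign:
  (-5u^3 - u^2 + 9u - 7)
- (-6u^2 - u - 10)
Negate second polynomial: 6u^2 + u + 10
Add: -5u^3 + 5u^2 + 10u + 3


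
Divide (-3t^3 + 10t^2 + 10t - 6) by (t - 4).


(-3t^3 + 10t^2 + 10t - 6) / (t - 4)
Step 1: -3t^2 * (t - 4) = -3t^3 + 12t^2; subtract.
Step 2: -2t * (t - 4) = -2t^2 + 8t; subtract.
Step 3: 2 * (t - 4) = 2t - 8; subtract.
Quotient: -3t^2 - 2t + 2, Remainder: 2


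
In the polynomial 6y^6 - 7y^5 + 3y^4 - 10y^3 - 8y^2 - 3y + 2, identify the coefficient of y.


Read off the coefficient of y: -3


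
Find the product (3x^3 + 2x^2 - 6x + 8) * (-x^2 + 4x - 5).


Distribute each term of the first polynomial:
  (3x^3)(-x^2 + 4x - 5) = -3x^5 + 12x^4 - 15x^3
  (2x^2)(-x^2 + 4x - 5) = -2x^4 + 8x^3 - 10x^2
  (-6x)(-x^2 + 4x - 5) = 6x^3 - 24x^2 + 30x
  (8)(-x^2 + 4x - 5) = -8x^2 + 32x - 40
Sum: -3x^5 + 10x^4 - x^3 - 42x^2 + 62x - 40


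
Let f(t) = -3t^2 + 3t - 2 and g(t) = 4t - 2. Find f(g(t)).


Substitute g(t) into f:
f(g(t)) = -3*(4t - 2)^2 + 3*(4t - 2) + (-2)
(4t - 2)^2 = 16t^2 - 16t + 4
Expand and combine: -48t^2 + 60t - 20


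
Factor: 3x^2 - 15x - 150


Roots satisfy r1 + r2 = -b/a = 5 and r1*r2 = c/a = -50.
So r1 = 10, r2 = -5.
3x^2 - 15x - 150 = 3(x - r1)(x - r2) = 3(x - 10)(x + 5)


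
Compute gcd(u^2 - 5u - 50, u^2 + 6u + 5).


Factor each:
  u^2 - 5u - 50 = (u + 5)(u - 10)
  u^2 + 6u + 5 = (u + 5)(u + 1)
Common monic factor: u + 5


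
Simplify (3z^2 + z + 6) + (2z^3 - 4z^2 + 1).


Align terms by degree and add:
  3z^2 + z + 6
+ 2z^3 - 4z^2 + 1
= 2z^3 - z^2 + z + 7


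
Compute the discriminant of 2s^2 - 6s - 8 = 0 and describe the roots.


D = b^2 - 4ac = (-6)^2 - 4(2)(-8) = 36 + 64 = 100
Since D > 0: two distinct rational roots


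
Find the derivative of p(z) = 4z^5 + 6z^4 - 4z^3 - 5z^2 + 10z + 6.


Apply the power rule term by term:
  d/dz(4z^5) = 20z^4
  d/dz(6z^4) = 24z^3
  d/dz(-4z^3) = -12z^2
  d/dz(-5z^2) = -10z
  d/dz(10z) = 10
  d/dz(6) = 0
p'(z) = 20z^4 + 24z^3 - 12z^2 - 10z + 10


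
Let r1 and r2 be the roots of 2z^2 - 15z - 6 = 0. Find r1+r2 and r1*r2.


For az^2+bz+c=0: sum = -b/a, product = c/a.
a=2, b=-15, c=-6
Sum = -(-15)/2 = 15/2
Product = (-6)/2 = -3


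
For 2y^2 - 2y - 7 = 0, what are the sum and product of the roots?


For ay^2+by+c=0: sum = -b/a, product = c/a.
a=2, b=-2, c=-7
Sum = -(-2)/2 = 1
Product = (-7)/2 = -7/2


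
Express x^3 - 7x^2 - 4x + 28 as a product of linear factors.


Try integer roots (divisors of 28). x=2: p(2)=0.
Divide out (x - 2): quotient is x^2 - 5x - 14.
Factor the quadratic: (x - 7)(x + 2)
Result: (x - 2)(x - 7)(x + 2)


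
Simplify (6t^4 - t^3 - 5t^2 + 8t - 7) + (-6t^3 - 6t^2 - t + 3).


Align terms by degree and add:
  6t^4 - t^3 - 5t^2 + 8t - 7
  -6t^3 - 6t^2 - t + 3
= 6t^4 - 7t^3 - 11t^2 + 7t - 4


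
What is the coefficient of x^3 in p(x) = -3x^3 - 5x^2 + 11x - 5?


Read off the coefficient of x^3: -3


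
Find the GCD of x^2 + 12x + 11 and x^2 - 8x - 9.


Factor each:
  x^2 + 12x + 11 = (x + 1)(x + 11)
  x^2 - 8x - 9 = (x + 1)(x - 9)
Common monic factor: x + 1


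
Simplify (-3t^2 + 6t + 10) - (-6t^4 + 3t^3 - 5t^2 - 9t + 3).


Distribute the minus sign:
  (-3t^2 + 6t + 10)
- (-6t^4 + 3t^3 - 5t^2 - 9t + 3)
Negate second polynomial: 6t^4 - 3t^3 + 5t^2 + 9t - 3
Add: 6t^4 - 3t^3 + 2t^2 + 15t + 7


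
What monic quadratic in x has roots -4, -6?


p(x) = (x + 4)(x + 6)
Expand: x^2 + 10x + 24


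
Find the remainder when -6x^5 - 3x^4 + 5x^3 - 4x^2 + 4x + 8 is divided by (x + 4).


By the Remainder Theorem, the remainder equals p(-4):
  -6*(-4)^5 = 6144
  -3*(-4)^4 = -768
  5*(-4)^3 = -320
  -4*(-4)^2 = -64
  4*(-4)^1 = -16
  constant: 8
Sum: 6144 - 768 - 320 - 64 - 16 + 8 = 4984


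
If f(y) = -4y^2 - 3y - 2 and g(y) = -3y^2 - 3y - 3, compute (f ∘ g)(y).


Substitute g(y) into f:
f(g(y)) = -4*(-3y^2 - 3y - 3)^2 + (-3)*(-3y^2 - 3y - 3) + (-2)
(-3y^2 - 3y - 3)^2 = 9y^4 + 18y^3 + 27y^2 + 18y + 9
Expand and combine: -36y^4 - 72y^3 - 99y^2 - 63y - 29


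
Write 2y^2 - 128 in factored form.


Roots satisfy r1 + r2 = -b/a = 0 and r1*r2 = c/a = -64.
So r1 = -8, r2 = 8.
2y^2 - 128 = 2(y - r1)(y - r2) = 2(y + 8)(y - 8)


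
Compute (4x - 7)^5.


Expand (4x - 7)^5 by repeated multiplication:
  (4x - 7)^2 = 16x^2 - 56x + 49
  (4x - 7)^3 = 64x^3 - 336x^2 + 588x - 343
  (4x - 7)^4 = 256x^4 - 1792x^3 + 4704x^2 - 5488x + 2401
= 1024x^5 - 8960x^4 + 31360x^3 - 54880x^2 + 48020x - 16807


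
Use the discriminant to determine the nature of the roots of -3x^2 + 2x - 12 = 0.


D = b^2 - 4ac = (2)^2 - 4(-3)(-12) = 4 - 144 = -140
Since D < 0: two complex conjugate roots (no real roots)


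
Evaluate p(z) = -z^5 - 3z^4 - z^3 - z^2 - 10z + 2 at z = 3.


Using direct substitution:
  -1 * (3)^5 = -243
  -3 * (3)^4 = -243
  -1 * (3)^3 = -27
  -1 * (3)^2 = -9
  -10 * (3)^1 = -30
  constant: 2
Sum = -243 - 243 - 27 - 9 - 30 + 2 = -550


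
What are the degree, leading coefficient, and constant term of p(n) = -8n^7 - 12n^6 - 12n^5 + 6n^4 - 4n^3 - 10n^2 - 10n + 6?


Highest power of n is 7, with coefficient -8. Constant term is 6.
Degree = 7, leading coefficient = -8, constant term = 6


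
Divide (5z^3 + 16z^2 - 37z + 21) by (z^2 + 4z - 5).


(5z^3 + 16z^2 - 37z + 21) / (z^2 + 4z - 5)
Step 1: 5z * (z^2 + 4z - 5) = 5z^3 + 20z^2 - 25z; subtract.
Step 2: -4 * (z^2 + 4z - 5) = -4z^2 - 16z + 20; subtract.
Quotient: 5z - 4, Remainder: 4z + 1


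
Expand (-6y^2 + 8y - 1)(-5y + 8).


Distribute each term of the first polynomial:
  (-6y^2)(-5y + 8) = 30y^3 - 48y^2
  (8y)(-5y + 8) = -40y^2 + 64y
  (-1)(-5y + 8) = 5y - 8
Sum: 30y^3 - 88y^2 + 69y - 8


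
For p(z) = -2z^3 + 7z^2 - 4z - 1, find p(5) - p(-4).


p(5) = -96
p(-4) = 255
p(5) - p(-4) = -96 - 255 = -351


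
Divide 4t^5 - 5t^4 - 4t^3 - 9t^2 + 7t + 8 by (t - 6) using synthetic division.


Synthetic division with c = 6. Coefficients: 4, -5, -4, -9, 7, 8
Bring down 4.
  4 * 6 = 24; 24 - 5 = 19
  19 * 6 = 114; 114 - 4 = 110
  110 * 6 = 660; 660 - 9 = 651
  651 * 6 = 3906; 3906 + 7 = 3913
  3913 * 6 = 23478; 23478 + 8 = 23486
Quotient: 4t^4 + 19t^3 + 110t^2 + 651t + 3913, Remainder: 23486


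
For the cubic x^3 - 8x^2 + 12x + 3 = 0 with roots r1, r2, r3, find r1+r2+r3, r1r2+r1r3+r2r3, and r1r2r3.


Monic cubic x^3+bx^2+cx+d=0: sum=-b, pairwise sum=c, product=-d.
b=-8, c=12, d=3
r1+r2+r3 = 8
r1r2+r1r3+r2r3 = 12
r1r2r3 = -3


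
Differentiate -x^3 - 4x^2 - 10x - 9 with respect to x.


Apply the power rule term by term:
  d/dx(-x^3) = -3x^2
  d/dx(-4x^2) = -8x
  d/dx(-10x) = -10
  d/dx(-9) = 0
p'(x) = -3x^2 - 8x - 10


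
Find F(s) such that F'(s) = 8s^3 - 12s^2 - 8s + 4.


Reverse power rule on each term:
  ∫ 8s^3 ds = 2s^4
  ∫ -12s^2 ds = -4s^3
  ∫ -8s ds = -4s^2
  ∫ 4 ds = 4s
F(s) = 2s^4 - 4s^3 - 4s^2 + 4s + C


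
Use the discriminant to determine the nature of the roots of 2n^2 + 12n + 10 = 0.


D = b^2 - 4ac = (12)^2 - 4(2)(10) = 144 - 80 = 64
Since D > 0: two distinct rational roots


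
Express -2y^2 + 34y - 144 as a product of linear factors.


Roots satisfy r1 + r2 = -b/a = 17 and r1*r2 = c/a = 72.
So r1 = 9, r2 = 8.
-2y^2 + 34y - 144 = -2(y - r1)(y - r2) = -2(y - 9)(y - 8)


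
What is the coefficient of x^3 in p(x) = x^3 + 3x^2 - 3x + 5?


Read off the coefficient of x^3: 1


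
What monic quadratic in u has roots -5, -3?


p(u) = (u + 5)(u + 3)
Expand: u^2 + 8u + 15


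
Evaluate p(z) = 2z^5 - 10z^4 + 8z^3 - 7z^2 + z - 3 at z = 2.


Using direct substitution:
  2 * (2)^5 = 64
  -10 * (2)^4 = -160
  8 * (2)^3 = 64
  -7 * (2)^2 = -28
  1 * (2)^1 = 2
  constant: -3
Sum = 64 - 160 + 64 - 28 + 2 - 3 = -61


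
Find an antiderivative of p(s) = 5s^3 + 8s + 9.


Reverse power rule on each term:
  ∫ 5s^3 ds = (5/4)s^4
  ∫ 8s ds = 4s^2
  ∫ 9 ds = 9s
F(s) = (5/4)s^4 + 4s^2 + 9s + C


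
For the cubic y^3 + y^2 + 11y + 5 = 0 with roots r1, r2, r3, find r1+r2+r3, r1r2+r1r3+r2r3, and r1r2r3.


Monic cubic y^3+by^2+cy+d=0: sum=-b, pairwise sum=c, product=-d.
b=1, c=11, d=5
r1+r2+r3 = -1
r1r2+r1r3+r2r3 = 11
r1r2r3 = -5


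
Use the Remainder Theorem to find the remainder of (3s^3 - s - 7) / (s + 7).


By the Remainder Theorem, the remainder equals p(-7):
  3*(-7)^3 = -1029
  0*(-7)^2 = 0
  -1*(-7)^1 = 7
  constant: -7
Sum: -1029 + 0 + 7 - 7 = -1029


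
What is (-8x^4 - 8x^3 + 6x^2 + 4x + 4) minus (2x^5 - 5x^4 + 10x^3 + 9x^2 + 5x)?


Distribute the minus sign:
  (-8x^4 - 8x^3 + 6x^2 + 4x + 4)
- (2x^5 - 5x^4 + 10x^3 + 9x^2 + 5x)
Negate second polynomial: -2x^5 + 5x^4 - 10x^3 - 9x^2 - 5x
Add: -2x^5 - 3x^4 - 18x^3 - 3x^2 - x + 4


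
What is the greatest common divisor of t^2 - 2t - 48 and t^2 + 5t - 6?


Factor each:
  t^2 - 2t - 48 = (t + 6)(t - 8)
  t^2 + 5t - 6 = (t + 6)(t - 1)
Common monic factor: t + 6


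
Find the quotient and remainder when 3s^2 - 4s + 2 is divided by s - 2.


(3s^2 - 4s + 2) / (s - 2)
Step 1: 3s * (s - 2) = 3s^2 - 6s; subtract.
Step 2: 2 * (s - 2) = 2s - 4; subtract.
Quotient: 3s + 2, Remainder: 6


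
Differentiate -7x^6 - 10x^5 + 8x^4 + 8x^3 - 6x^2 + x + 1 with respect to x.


Apply the power rule term by term:
  d/dx(-7x^6) = -42x^5
  d/dx(-10x^5) = -50x^4
  d/dx(8x^4) = 32x^3
  d/dx(8x^3) = 24x^2
  d/dx(-6x^2) = -12x
  d/dx(x) = 1
  d/dx(1) = 0
p'(x) = -42x^5 - 50x^4 + 32x^3 + 24x^2 - 12x + 1


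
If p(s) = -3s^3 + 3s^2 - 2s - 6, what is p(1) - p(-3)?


p(1) = -8
p(-3) = 108
p(1) - p(-3) = -8 - 108 = -116


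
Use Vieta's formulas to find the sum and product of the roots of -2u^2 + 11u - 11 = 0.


For au^2+bu+c=0: sum = -b/a, product = c/a.
a=-2, b=11, c=-11
Sum = -(11)/-2 = 11/2
Product = (-11)/-2 = 11/2


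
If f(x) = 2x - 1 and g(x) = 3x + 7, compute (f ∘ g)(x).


Substitute g(x) into f:
f(g(x)) = 2*(3x + 7) + (-1)
Expand and combine: 6x + 13


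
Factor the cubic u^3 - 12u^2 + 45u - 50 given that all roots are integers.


Try integer roots (divisors of -50). u=5: p(5)=0.
Divide out (u - 5): quotient is u^2 - 7u + 10.
Factor the quadratic: (u - 5)(u - 2)
Result: (u - 5)(u - 5)(u - 2)


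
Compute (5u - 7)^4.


Expand (5u - 7)^4 by repeated multiplication:
  (5u - 7)^2 = 25u^2 - 70u + 49
  (5u - 7)^3 = 125u^3 - 525u^2 + 735u - 343
= 625u^4 - 3500u^3 + 7350u^2 - 6860u + 2401


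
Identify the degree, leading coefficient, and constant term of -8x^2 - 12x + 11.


Highest power of x is 2, with coefficient -8. Constant term is 11.
Degree = 2, leading coefficient = -8, constant term = 11


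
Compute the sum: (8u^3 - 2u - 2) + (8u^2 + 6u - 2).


Align terms by degree and add:
  8u^3 - 2u - 2
+ 8u^2 + 6u - 2
= 8u^3 + 8u^2 + 4u - 4


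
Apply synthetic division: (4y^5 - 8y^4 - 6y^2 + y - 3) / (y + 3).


Synthetic division with c = -3. Coefficients: 4, -8, 0, -6, 1, -3
Bring down 4.
  4 * -3 = -12; -12 - 8 = -20
  -20 * -3 = 60; 60 + 0 = 60
  60 * -3 = -180; -180 - 6 = -186
  -186 * -3 = 558; 558 + 1 = 559
  559 * -3 = -1677; -1677 - 3 = -1680
Quotient: 4y^4 - 20y^3 + 60y^2 - 186y + 559, Remainder: -1680
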